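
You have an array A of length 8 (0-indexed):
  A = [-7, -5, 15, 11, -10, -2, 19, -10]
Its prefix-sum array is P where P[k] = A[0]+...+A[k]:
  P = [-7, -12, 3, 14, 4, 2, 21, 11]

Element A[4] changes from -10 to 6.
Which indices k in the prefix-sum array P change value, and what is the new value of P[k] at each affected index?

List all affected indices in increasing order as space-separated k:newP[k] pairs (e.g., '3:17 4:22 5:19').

Answer: 4:20 5:18 6:37 7:27

Derivation:
P[k] = A[0] + ... + A[k]
P[k] includes A[4] iff k >= 4
Affected indices: 4, 5, ..., 7; delta = 16
  P[4]: 4 + 16 = 20
  P[5]: 2 + 16 = 18
  P[6]: 21 + 16 = 37
  P[7]: 11 + 16 = 27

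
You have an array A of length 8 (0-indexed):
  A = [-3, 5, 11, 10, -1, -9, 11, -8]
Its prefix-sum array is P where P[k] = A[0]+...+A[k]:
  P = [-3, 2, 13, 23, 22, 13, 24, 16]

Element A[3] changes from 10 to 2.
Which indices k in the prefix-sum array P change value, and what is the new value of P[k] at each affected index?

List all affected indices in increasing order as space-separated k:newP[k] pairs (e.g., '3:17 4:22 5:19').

P[k] = A[0] + ... + A[k]
P[k] includes A[3] iff k >= 3
Affected indices: 3, 4, ..., 7; delta = -8
  P[3]: 23 + -8 = 15
  P[4]: 22 + -8 = 14
  P[5]: 13 + -8 = 5
  P[6]: 24 + -8 = 16
  P[7]: 16 + -8 = 8

Answer: 3:15 4:14 5:5 6:16 7:8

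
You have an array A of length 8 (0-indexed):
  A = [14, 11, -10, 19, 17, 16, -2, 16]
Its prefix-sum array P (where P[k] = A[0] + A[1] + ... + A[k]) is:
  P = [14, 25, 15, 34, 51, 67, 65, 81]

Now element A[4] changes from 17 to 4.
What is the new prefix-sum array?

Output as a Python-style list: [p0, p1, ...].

Answer: [14, 25, 15, 34, 38, 54, 52, 68]

Derivation:
Change: A[4] 17 -> 4, delta = -13
P[k] for k < 4: unchanged (A[4] not included)
P[k] for k >= 4: shift by delta = -13
  P[0] = 14 + 0 = 14
  P[1] = 25 + 0 = 25
  P[2] = 15 + 0 = 15
  P[3] = 34 + 0 = 34
  P[4] = 51 + -13 = 38
  P[5] = 67 + -13 = 54
  P[6] = 65 + -13 = 52
  P[7] = 81 + -13 = 68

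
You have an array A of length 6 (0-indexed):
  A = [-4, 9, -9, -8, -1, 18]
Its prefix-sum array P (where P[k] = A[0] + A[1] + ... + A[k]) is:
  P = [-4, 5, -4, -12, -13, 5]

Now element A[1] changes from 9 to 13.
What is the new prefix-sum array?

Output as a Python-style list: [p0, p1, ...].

Change: A[1] 9 -> 13, delta = 4
P[k] for k < 1: unchanged (A[1] not included)
P[k] for k >= 1: shift by delta = 4
  P[0] = -4 + 0 = -4
  P[1] = 5 + 4 = 9
  P[2] = -4 + 4 = 0
  P[3] = -12 + 4 = -8
  P[4] = -13 + 4 = -9
  P[5] = 5 + 4 = 9

Answer: [-4, 9, 0, -8, -9, 9]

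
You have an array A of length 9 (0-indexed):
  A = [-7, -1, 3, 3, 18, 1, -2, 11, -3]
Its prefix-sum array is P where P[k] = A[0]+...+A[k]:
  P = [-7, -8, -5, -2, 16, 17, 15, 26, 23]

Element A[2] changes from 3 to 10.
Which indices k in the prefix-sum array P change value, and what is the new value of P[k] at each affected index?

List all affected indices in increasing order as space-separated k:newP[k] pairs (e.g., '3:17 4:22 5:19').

P[k] = A[0] + ... + A[k]
P[k] includes A[2] iff k >= 2
Affected indices: 2, 3, ..., 8; delta = 7
  P[2]: -5 + 7 = 2
  P[3]: -2 + 7 = 5
  P[4]: 16 + 7 = 23
  P[5]: 17 + 7 = 24
  P[6]: 15 + 7 = 22
  P[7]: 26 + 7 = 33
  P[8]: 23 + 7 = 30

Answer: 2:2 3:5 4:23 5:24 6:22 7:33 8:30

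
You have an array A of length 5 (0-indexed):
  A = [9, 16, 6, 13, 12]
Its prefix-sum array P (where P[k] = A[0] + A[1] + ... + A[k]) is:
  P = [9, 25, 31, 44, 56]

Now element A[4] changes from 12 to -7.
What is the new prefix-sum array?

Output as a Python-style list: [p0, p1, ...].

Change: A[4] 12 -> -7, delta = -19
P[k] for k < 4: unchanged (A[4] not included)
P[k] for k >= 4: shift by delta = -19
  P[0] = 9 + 0 = 9
  P[1] = 25 + 0 = 25
  P[2] = 31 + 0 = 31
  P[3] = 44 + 0 = 44
  P[4] = 56 + -19 = 37

Answer: [9, 25, 31, 44, 37]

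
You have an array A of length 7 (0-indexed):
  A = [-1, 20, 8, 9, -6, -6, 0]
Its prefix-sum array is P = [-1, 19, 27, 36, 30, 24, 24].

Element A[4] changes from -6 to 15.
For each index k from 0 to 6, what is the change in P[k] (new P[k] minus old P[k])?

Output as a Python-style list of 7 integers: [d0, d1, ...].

Answer: [0, 0, 0, 0, 21, 21, 21]

Derivation:
Element change: A[4] -6 -> 15, delta = 21
For k < 4: P[k] unchanged, delta_P[k] = 0
For k >= 4: P[k] shifts by exactly 21
Delta array: [0, 0, 0, 0, 21, 21, 21]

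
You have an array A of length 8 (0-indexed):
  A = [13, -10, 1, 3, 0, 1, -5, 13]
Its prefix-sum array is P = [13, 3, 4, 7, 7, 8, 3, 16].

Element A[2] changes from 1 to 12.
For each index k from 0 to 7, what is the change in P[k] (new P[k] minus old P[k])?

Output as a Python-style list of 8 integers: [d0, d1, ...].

Element change: A[2] 1 -> 12, delta = 11
For k < 2: P[k] unchanged, delta_P[k] = 0
For k >= 2: P[k] shifts by exactly 11
Delta array: [0, 0, 11, 11, 11, 11, 11, 11]

Answer: [0, 0, 11, 11, 11, 11, 11, 11]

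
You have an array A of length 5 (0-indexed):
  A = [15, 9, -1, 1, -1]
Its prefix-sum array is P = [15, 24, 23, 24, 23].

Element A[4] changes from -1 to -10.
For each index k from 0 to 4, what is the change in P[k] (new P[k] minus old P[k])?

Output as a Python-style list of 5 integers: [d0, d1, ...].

Element change: A[4] -1 -> -10, delta = -9
For k < 4: P[k] unchanged, delta_P[k] = 0
For k >= 4: P[k] shifts by exactly -9
Delta array: [0, 0, 0, 0, -9]

Answer: [0, 0, 0, 0, -9]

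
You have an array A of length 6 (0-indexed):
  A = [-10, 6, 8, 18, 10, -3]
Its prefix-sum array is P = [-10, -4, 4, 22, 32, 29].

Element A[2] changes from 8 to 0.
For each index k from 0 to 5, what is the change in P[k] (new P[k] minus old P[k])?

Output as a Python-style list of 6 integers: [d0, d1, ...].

Element change: A[2] 8 -> 0, delta = -8
For k < 2: P[k] unchanged, delta_P[k] = 0
For k >= 2: P[k] shifts by exactly -8
Delta array: [0, 0, -8, -8, -8, -8]

Answer: [0, 0, -8, -8, -8, -8]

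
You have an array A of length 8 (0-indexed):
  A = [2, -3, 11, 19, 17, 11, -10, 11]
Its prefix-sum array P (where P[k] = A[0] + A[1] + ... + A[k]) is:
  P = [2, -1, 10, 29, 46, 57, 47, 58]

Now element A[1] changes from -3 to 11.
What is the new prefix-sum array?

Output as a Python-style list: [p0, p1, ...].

Change: A[1] -3 -> 11, delta = 14
P[k] for k < 1: unchanged (A[1] not included)
P[k] for k >= 1: shift by delta = 14
  P[0] = 2 + 0 = 2
  P[1] = -1 + 14 = 13
  P[2] = 10 + 14 = 24
  P[3] = 29 + 14 = 43
  P[4] = 46 + 14 = 60
  P[5] = 57 + 14 = 71
  P[6] = 47 + 14 = 61
  P[7] = 58 + 14 = 72

Answer: [2, 13, 24, 43, 60, 71, 61, 72]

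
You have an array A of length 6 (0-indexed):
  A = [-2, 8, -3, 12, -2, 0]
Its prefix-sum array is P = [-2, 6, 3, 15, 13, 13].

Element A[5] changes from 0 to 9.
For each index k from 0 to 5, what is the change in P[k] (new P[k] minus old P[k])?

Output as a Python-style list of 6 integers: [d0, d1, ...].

Answer: [0, 0, 0, 0, 0, 9]

Derivation:
Element change: A[5] 0 -> 9, delta = 9
For k < 5: P[k] unchanged, delta_P[k] = 0
For k >= 5: P[k] shifts by exactly 9
Delta array: [0, 0, 0, 0, 0, 9]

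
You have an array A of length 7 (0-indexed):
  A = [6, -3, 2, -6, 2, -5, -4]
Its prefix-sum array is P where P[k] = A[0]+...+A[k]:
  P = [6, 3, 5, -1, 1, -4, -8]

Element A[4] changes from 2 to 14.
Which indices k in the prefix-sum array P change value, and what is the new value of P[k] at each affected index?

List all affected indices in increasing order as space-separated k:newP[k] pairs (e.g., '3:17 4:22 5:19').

P[k] = A[0] + ... + A[k]
P[k] includes A[4] iff k >= 4
Affected indices: 4, 5, ..., 6; delta = 12
  P[4]: 1 + 12 = 13
  P[5]: -4 + 12 = 8
  P[6]: -8 + 12 = 4

Answer: 4:13 5:8 6:4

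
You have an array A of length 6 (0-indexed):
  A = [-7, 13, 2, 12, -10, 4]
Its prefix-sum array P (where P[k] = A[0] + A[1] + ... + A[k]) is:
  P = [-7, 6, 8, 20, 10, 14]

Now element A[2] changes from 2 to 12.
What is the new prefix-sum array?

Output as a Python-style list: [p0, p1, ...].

Change: A[2] 2 -> 12, delta = 10
P[k] for k < 2: unchanged (A[2] not included)
P[k] for k >= 2: shift by delta = 10
  P[0] = -7 + 0 = -7
  P[1] = 6 + 0 = 6
  P[2] = 8 + 10 = 18
  P[3] = 20 + 10 = 30
  P[4] = 10 + 10 = 20
  P[5] = 14 + 10 = 24

Answer: [-7, 6, 18, 30, 20, 24]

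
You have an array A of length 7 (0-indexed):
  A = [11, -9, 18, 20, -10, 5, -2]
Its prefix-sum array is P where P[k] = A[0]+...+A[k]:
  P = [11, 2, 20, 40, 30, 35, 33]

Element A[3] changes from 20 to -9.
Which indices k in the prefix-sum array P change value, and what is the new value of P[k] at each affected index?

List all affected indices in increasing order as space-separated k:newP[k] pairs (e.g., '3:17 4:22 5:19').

P[k] = A[0] + ... + A[k]
P[k] includes A[3] iff k >= 3
Affected indices: 3, 4, ..., 6; delta = -29
  P[3]: 40 + -29 = 11
  P[4]: 30 + -29 = 1
  P[5]: 35 + -29 = 6
  P[6]: 33 + -29 = 4

Answer: 3:11 4:1 5:6 6:4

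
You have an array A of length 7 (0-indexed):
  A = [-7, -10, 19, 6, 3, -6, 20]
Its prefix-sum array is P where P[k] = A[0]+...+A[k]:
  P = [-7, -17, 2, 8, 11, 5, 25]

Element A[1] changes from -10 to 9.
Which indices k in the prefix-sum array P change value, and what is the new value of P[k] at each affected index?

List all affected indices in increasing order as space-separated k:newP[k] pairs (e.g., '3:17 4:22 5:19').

Answer: 1:2 2:21 3:27 4:30 5:24 6:44

Derivation:
P[k] = A[0] + ... + A[k]
P[k] includes A[1] iff k >= 1
Affected indices: 1, 2, ..., 6; delta = 19
  P[1]: -17 + 19 = 2
  P[2]: 2 + 19 = 21
  P[3]: 8 + 19 = 27
  P[4]: 11 + 19 = 30
  P[5]: 5 + 19 = 24
  P[6]: 25 + 19 = 44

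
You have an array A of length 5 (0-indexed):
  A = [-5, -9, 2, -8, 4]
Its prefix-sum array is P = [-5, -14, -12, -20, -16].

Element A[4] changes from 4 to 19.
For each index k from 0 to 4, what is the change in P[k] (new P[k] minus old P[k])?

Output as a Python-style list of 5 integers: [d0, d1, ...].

Answer: [0, 0, 0, 0, 15]

Derivation:
Element change: A[4] 4 -> 19, delta = 15
For k < 4: P[k] unchanged, delta_P[k] = 0
For k >= 4: P[k] shifts by exactly 15
Delta array: [0, 0, 0, 0, 15]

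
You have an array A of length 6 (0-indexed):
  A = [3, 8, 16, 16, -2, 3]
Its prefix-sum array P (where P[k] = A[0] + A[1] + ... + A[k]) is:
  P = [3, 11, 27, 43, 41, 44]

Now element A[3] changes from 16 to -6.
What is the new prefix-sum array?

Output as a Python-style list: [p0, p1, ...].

Answer: [3, 11, 27, 21, 19, 22]

Derivation:
Change: A[3] 16 -> -6, delta = -22
P[k] for k < 3: unchanged (A[3] not included)
P[k] for k >= 3: shift by delta = -22
  P[0] = 3 + 0 = 3
  P[1] = 11 + 0 = 11
  P[2] = 27 + 0 = 27
  P[3] = 43 + -22 = 21
  P[4] = 41 + -22 = 19
  P[5] = 44 + -22 = 22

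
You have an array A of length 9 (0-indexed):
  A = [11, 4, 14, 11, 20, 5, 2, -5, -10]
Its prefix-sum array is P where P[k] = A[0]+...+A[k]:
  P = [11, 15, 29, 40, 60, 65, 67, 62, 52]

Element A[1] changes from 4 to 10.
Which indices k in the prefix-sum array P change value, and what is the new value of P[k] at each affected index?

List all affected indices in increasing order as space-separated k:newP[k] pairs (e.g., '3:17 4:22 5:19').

P[k] = A[0] + ... + A[k]
P[k] includes A[1] iff k >= 1
Affected indices: 1, 2, ..., 8; delta = 6
  P[1]: 15 + 6 = 21
  P[2]: 29 + 6 = 35
  P[3]: 40 + 6 = 46
  P[4]: 60 + 6 = 66
  P[5]: 65 + 6 = 71
  P[6]: 67 + 6 = 73
  P[7]: 62 + 6 = 68
  P[8]: 52 + 6 = 58

Answer: 1:21 2:35 3:46 4:66 5:71 6:73 7:68 8:58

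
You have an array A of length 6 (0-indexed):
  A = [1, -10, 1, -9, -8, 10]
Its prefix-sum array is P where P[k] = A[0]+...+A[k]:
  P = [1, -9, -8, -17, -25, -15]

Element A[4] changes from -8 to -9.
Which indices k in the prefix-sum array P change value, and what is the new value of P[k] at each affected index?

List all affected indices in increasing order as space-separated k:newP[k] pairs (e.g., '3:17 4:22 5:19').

Answer: 4:-26 5:-16

Derivation:
P[k] = A[0] + ... + A[k]
P[k] includes A[4] iff k >= 4
Affected indices: 4, 5, ..., 5; delta = -1
  P[4]: -25 + -1 = -26
  P[5]: -15 + -1 = -16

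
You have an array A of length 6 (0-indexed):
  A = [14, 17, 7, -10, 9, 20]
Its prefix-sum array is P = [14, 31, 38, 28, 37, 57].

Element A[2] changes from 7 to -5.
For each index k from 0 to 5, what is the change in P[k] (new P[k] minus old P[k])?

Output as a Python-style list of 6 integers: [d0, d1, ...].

Element change: A[2] 7 -> -5, delta = -12
For k < 2: P[k] unchanged, delta_P[k] = 0
For k >= 2: P[k] shifts by exactly -12
Delta array: [0, 0, -12, -12, -12, -12]

Answer: [0, 0, -12, -12, -12, -12]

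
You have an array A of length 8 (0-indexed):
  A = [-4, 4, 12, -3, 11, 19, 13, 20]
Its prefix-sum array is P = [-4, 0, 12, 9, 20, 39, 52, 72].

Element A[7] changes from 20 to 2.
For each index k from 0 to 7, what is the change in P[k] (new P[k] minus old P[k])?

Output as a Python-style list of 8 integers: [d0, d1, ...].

Element change: A[7] 20 -> 2, delta = -18
For k < 7: P[k] unchanged, delta_P[k] = 0
For k >= 7: P[k] shifts by exactly -18
Delta array: [0, 0, 0, 0, 0, 0, 0, -18]

Answer: [0, 0, 0, 0, 0, 0, 0, -18]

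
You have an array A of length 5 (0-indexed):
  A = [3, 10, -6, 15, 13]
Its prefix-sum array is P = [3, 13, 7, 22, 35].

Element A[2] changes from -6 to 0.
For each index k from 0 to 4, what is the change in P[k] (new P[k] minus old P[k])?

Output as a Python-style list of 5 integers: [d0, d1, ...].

Answer: [0, 0, 6, 6, 6]

Derivation:
Element change: A[2] -6 -> 0, delta = 6
For k < 2: P[k] unchanged, delta_P[k] = 0
For k >= 2: P[k] shifts by exactly 6
Delta array: [0, 0, 6, 6, 6]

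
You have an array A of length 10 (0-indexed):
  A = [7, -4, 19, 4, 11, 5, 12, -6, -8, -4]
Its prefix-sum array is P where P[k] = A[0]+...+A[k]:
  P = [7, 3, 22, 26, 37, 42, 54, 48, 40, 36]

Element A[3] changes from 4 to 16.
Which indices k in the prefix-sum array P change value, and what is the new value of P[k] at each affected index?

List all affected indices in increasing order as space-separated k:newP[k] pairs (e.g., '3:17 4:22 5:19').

P[k] = A[0] + ... + A[k]
P[k] includes A[3] iff k >= 3
Affected indices: 3, 4, ..., 9; delta = 12
  P[3]: 26 + 12 = 38
  P[4]: 37 + 12 = 49
  P[5]: 42 + 12 = 54
  P[6]: 54 + 12 = 66
  P[7]: 48 + 12 = 60
  P[8]: 40 + 12 = 52
  P[9]: 36 + 12 = 48

Answer: 3:38 4:49 5:54 6:66 7:60 8:52 9:48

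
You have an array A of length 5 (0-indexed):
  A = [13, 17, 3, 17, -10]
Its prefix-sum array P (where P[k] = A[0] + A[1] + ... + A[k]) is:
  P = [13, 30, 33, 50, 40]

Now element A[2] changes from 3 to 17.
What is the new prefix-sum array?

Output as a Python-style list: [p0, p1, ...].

Answer: [13, 30, 47, 64, 54]

Derivation:
Change: A[2] 3 -> 17, delta = 14
P[k] for k < 2: unchanged (A[2] not included)
P[k] for k >= 2: shift by delta = 14
  P[0] = 13 + 0 = 13
  P[1] = 30 + 0 = 30
  P[2] = 33 + 14 = 47
  P[3] = 50 + 14 = 64
  P[4] = 40 + 14 = 54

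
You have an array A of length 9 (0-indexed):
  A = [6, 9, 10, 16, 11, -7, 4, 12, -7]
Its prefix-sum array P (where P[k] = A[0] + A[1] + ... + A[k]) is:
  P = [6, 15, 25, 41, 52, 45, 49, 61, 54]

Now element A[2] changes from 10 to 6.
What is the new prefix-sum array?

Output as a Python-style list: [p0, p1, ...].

Answer: [6, 15, 21, 37, 48, 41, 45, 57, 50]

Derivation:
Change: A[2] 10 -> 6, delta = -4
P[k] for k < 2: unchanged (A[2] not included)
P[k] for k >= 2: shift by delta = -4
  P[0] = 6 + 0 = 6
  P[1] = 15 + 0 = 15
  P[2] = 25 + -4 = 21
  P[3] = 41 + -4 = 37
  P[4] = 52 + -4 = 48
  P[5] = 45 + -4 = 41
  P[6] = 49 + -4 = 45
  P[7] = 61 + -4 = 57
  P[8] = 54 + -4 = 50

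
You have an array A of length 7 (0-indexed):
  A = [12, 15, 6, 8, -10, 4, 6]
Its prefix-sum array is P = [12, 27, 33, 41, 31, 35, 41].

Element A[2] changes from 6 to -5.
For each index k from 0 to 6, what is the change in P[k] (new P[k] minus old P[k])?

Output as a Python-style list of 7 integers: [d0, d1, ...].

Answer: [0, 0, -11, -11, -11, -11, -11]

Derivation:
Element change: A[2] 6 -> -5, delta = -11
For k < 2: P[k] unchanged, delta_P[k] = 0
For k >= 2: P[k] shifts by exactly -11
Delta array: [0, 0, -11, -11, -11, -11, -11]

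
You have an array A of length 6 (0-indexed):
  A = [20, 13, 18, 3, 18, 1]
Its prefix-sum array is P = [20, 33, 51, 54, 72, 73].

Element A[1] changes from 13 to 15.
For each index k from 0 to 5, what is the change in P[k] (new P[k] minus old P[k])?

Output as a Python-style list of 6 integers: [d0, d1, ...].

Element change: A[1] 13 -> 15, delta = 2
For k < 1: P[k] unchanged, delta_P[k] = 0
For k >= 1: P[k] shifts by exactly 2
Delta array: [0, 2, 2, 2, 2, 2]

Answer: [0, 2, 2, 2, 2, 2]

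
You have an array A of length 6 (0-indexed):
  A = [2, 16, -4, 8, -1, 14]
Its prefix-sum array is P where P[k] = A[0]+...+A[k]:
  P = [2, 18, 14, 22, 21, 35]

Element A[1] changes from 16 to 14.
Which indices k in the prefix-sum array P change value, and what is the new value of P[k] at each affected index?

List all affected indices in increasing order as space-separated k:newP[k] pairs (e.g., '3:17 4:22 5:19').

Answer: 1:16 2:12 3:20 4:19 5:33

Derivation:
P[k] = A[0] + ... + A[k]
P[k] includes A[1] iff k >= 1
Affected indices: 1, 2, ..., 5; delta = -2
  P[1]: 18 + -2 = 16
  P[2]: 14 + -2 = 12
  P[3]: 22 + -2 = 20
  P[4]: 21 + -2 = 19
  P[5]: 35 + -2 = 33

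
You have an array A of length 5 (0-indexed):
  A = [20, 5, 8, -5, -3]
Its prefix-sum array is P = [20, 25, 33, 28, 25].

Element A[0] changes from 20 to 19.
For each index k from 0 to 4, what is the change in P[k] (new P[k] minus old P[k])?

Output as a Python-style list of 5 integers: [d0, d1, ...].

Element change: A[0] 20 -> 19, delta = -1
For k < 0: P[k] unchanged, delta_P[k] = 0
For k >= 0: P[k] shifts by exactly -1
Delta array: [-1, -1, -1, -1, -1]

Answer: [-1, -1, -1, -1, -1]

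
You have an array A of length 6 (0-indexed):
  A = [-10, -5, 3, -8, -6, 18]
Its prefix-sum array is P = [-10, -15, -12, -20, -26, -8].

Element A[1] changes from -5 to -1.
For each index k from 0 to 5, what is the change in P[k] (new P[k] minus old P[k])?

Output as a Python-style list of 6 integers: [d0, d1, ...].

Answer: [0, 4, 4, 4, 4, 4]

Derivation:
Element change: A[1] -5 -> -1, delta = 4
For k < 1: P[k] unchanged, delta_P[k] = 0
For k >= 1: P[k] shifts by exactly 4
Delta array: [0, 4, 4, 4, 4, 4]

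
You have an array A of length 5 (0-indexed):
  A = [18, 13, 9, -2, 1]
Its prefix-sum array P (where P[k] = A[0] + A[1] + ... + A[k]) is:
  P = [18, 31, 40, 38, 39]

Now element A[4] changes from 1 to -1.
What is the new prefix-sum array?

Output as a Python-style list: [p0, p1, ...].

Change: A[4] 1 -> -1, delta = -2
P[k] for k < 4: unchanged (A[4] not included)
P[k] for k >= 4: shift by delta = -2
  P[0] = 18 + 0 = 18
  P[1] = 31 + 0 = 31
  P[2] = 40 + 0 = 40
  P[3] = 38 + 0 = 38
  P[4] = 39 + -2 = 37

Answer: [18, 31, 40, 38, 37]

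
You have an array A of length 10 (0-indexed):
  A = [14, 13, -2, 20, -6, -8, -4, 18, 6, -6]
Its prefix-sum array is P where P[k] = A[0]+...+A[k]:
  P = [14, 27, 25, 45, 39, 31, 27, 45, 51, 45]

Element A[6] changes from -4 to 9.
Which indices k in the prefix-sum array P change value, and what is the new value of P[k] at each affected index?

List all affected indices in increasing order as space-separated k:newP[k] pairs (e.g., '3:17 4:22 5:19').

Answer: 6:40 7:58 8:64 9:58

Derivation:
P[k] = A[0] + ... + A[k]
P[k] includes A[6] iff k >= 6
Affected indices: 6, 7, ..., 9; delta = 13
  P[6]: 27 + 13 = 40
  P[7]: 45 + 13 = 58
  P[8]: 51 + 13 = 64
  P[9]: 45 + 13 = 58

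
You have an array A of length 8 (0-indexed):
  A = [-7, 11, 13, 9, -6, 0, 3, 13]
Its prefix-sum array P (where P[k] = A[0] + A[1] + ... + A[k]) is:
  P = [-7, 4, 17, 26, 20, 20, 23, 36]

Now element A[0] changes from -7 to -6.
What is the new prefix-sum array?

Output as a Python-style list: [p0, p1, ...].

Change: A[0] -7 -> -6, delta = 1
P[k] for k < 0: unchanged (A[0] not included)
P[k] for k >= 0: shift by delta = 1
  P[0] = -7 + 1 = -6
  P[1] = 4 + 1 = 5
  P[2] = 17 + 1 = 18
  P[3] = 26 + 1 = 27
  P[4] = 20 + 1 = 21
  P[5] = 20 + 1 = 21
  P[6] = 23 + 1 = 24
  P[7] = 36 + 1 = 37

Answer: [-6, 5, 18, 27, 21, 21, 24, 37]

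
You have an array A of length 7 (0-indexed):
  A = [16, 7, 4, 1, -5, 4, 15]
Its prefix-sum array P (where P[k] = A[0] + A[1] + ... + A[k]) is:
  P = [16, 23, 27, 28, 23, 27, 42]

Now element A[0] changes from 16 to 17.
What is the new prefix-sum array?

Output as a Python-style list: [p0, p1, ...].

Change: A[0] 16 -> 17, delta = 1
P[k] for k < 0: unchanged (A[0] not included)
P[k] for k >= 0: shift by delta = 1
  P[0] = 16 + 1 = 17
  P[1] = 23 + 1 = 24
  P[2] = 27 + 1 = 28
  P[3] = 28 + 1 = 29
  P[4] = 23 + 1 = 24
  P[5] = 27 + 1 = 28
  P[6] = 42 + 1 = 43

Answer: [17, 24, 28, 29, 24, 28, 43]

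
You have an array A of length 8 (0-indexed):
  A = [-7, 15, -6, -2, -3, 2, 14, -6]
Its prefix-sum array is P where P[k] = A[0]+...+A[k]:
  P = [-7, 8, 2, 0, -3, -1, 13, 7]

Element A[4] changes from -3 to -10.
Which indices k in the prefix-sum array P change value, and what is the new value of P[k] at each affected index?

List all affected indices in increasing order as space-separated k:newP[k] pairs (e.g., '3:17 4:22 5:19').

P[k] = A[0] + ... + A[k]
P[k] includes A[4] iff k >= 4
Affected indices: 4, 5, ..., 7; delta = -7
  P[4]: -3 + -7 = -10
  P[5]: -1 + -7 = -8
  P[6]: 13 + -7 = 6
  P[7]: 7 + -7 = 0

Answer: 4:-10 5:-8 6:6 7:0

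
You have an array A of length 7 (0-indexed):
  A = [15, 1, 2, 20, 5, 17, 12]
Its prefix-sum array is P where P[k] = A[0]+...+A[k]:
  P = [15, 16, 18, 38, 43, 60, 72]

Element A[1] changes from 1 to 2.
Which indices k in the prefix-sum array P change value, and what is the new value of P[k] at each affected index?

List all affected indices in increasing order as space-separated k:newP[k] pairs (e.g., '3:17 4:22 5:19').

P[k] = A[0] + ... + A[k]
P[k] includes A[1] iff k >= 1
Affected indices: 1, 2, ..., 6; delta = 1
  P[1]: 16 + 1 = 17
  P[2]: 18 + 1 = 19
  P[3]: 38 + 1 = 39
  P[4]: 43 + 1 = 44
  P[5]: 60 + 1 = 61
  P[6]: 72 + 1 = 73

Answer: 1:17 2:19 3:39 4:44 5:61 6:73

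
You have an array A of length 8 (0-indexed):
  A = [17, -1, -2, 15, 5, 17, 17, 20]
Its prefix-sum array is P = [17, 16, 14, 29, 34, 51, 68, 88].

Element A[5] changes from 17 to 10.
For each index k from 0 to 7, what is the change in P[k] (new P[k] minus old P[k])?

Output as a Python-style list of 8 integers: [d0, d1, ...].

Answer: [0, 0, 0, 0, 0, -7, -7, -7]

Derivation:
Element change: A[5] 17 -> 10, delta = -7
For k < 5: P[k] unchanged, delta_P[k] = 0
For k >= 5: P[k] shifts by exactly -7
Delta array: [0, 0, 0, 0, 0, -7, -7, -7]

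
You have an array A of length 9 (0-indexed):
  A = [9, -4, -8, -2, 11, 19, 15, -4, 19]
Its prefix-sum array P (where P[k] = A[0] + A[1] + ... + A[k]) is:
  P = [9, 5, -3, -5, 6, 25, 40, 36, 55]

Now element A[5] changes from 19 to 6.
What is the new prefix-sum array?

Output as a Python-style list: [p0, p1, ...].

Answer: [9, 5, -3, -5, 6, 12, 27, 23, 42]

Derivation:
Change: A[5] 19 -> 6, delta = -13
P[k] for k < 5: unchanged (A[5] not included)
P[k] for k >= 5: shift by delta = -13
  P[0] = 9 + 0 = 9
  P[1] = 5 + 0 = 5
  P[2] = -3 + 0 = -3
  P[3] = -5 + 0 = -5
  P[4] = 6 + 0 = 6
  P[5] = 25 + -13 = 12
  P[6] = 40 + -13 = 27
  P[7] = 36 + -13 = 23
  P[8] = 55 + -13 = 42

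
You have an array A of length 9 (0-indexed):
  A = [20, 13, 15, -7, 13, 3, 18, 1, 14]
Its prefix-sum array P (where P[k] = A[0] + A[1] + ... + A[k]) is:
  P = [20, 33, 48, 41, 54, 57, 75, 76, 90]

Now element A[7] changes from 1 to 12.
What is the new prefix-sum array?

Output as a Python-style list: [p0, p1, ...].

Answer: [20, 33, 48, 41, 54, 57, 75, 87, 101]

Derivation:
Change: A[7] 1 -> 12, delta = 11
P[k] for k < 7: unchanged (A[7] not included)
P[k] for k >= 7: shift by delta = 11
  P[0] = 20 + 0 = 20
  P[1] = 33 + 0 = 33
  P[2] = 48 + 0 = 48
  P[3] = 41 + 0 = 41
  P[4] = 54 + 0 = 54
  P[5] = 57 + 0 = 57
  P[6] = 75 + 0 = 75
  P[7] = 76 + 11 = 87
  P[8] = 90 + 11 = 101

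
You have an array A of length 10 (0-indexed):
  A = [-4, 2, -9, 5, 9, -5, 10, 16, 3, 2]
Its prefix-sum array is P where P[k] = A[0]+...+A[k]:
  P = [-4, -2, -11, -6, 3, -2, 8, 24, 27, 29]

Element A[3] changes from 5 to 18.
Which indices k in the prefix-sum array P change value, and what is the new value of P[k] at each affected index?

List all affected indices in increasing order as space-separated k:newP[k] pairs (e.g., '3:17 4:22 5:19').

P[k] = A[0] + ... + A[k]
P[k] includes A[3] iff k >= 3
Affected indices: 3, 4, ..., 9; delta = 13
  P[3]: -6 + 13 = 7
  P[4]: 3 + 13 = 16
  P[5]: -2 + 13 = 11
  P[6]: 8 + 13 = 21
  P[7]: 24 + 13 = 37
  P[8]: 27 + 13 = 40
  P[9]: 29 + 13 = 42

Answer: 3:7 4:16 5:11 6:21 7:37 8:40 9:42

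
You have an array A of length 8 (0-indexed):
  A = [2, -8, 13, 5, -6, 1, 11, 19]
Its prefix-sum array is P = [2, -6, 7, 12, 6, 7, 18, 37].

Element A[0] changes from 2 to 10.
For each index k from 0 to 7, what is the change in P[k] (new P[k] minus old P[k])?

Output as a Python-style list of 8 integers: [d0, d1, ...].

Element change: A[0] 2 -> 10, delta = 8
For k < 0: P[k] unchanged, delta_P[k] = 0
For k >= 0: P[k] shifts by exactly 8
Delta array: [8, 8, 8, 8, 8, 8, 8, 8]

Answer: [8, 8, 8, 8, 8, 8, 8, 8]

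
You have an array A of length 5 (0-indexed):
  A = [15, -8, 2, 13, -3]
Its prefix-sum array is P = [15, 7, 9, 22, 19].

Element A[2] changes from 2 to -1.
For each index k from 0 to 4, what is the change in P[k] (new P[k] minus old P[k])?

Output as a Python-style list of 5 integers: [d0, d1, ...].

Element change: A[2] 2 -> -1, delta = -3
For k < 2: P[k] unchanged, delta_P[k] = 0
For k >= 2: P[k] shifts by exactly -3
Delta array: [0, 0, -3, -3, -3]

Answer: [0, 0, -3, -3, -3]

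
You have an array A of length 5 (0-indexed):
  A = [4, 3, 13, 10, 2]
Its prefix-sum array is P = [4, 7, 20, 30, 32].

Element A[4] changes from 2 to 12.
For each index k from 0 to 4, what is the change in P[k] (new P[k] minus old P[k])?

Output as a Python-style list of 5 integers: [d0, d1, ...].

Element change: A[4] 2 -> 12, delta = 10
For k < 4: P[k] unchanged, delta_P[k] = 0
For k >= 4: P[k] shifts by exactly 10
Delta array: [0, 0, 0, 0, 10]

Answer: [0, 0, 0, 0, 10]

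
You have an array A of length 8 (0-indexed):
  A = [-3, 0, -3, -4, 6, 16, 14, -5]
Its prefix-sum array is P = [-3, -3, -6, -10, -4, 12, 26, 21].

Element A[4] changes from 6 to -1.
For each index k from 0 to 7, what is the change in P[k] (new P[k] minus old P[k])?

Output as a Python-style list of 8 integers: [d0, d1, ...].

Answer: [0, 0, 0, 0, -7, -7, -7, -7]

Derivation:
Element change: A[4] 6 -> -1, delta = -7
For k < 4: P[k] unchanged, delta_P[k] = 0
For k >= 4: P[k] shifts by exactly -7
Delta array: [0, 0, 0, 0, -7, -7, -7, -7]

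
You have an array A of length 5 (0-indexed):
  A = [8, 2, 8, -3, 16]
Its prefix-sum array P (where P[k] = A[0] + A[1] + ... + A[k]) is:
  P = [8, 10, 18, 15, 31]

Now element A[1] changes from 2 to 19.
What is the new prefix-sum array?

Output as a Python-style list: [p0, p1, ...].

Answer: [8, 27, 35, 32, 48]

Derivation:
Change: A[1] 2 -> 19, delta = 17
P[k] for k < 1: unchanged (A[1] not included)
P[k] for k >= 1: shift by delta = 17
  P[0] = 8 + 0 = 8
  P[1] = 10 + 17 = 27
  P[2] = 18 + 17 = 35
  P[3] = 15 + 17 = 32
  P[4] = 31 + 17 = 48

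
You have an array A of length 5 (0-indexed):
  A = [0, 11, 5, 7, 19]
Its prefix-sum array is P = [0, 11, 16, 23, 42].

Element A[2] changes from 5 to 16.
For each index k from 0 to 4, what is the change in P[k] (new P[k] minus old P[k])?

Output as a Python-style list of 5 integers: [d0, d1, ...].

Element change: A[2] 5 -> 16, delta = 11
For k < 2: P[k] unchanged, delta_P[k] = 0
For k >= 2: P[k] shifts by exactly 11
Delta array: [0, 0, 11, 11, 11]

Answer: [0, 0, 11, 11, 11]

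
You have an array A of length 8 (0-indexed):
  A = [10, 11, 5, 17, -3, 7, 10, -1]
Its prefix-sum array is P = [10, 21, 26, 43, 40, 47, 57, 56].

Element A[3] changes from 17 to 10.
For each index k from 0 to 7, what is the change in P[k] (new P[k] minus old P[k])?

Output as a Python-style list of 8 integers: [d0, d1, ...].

Element change: A[3] 17 -> 10, delta = -7
For k < 3: P[k] unchanged, delta_P[k] = 0
For k >= 3: P[k] shifts by exactly -7
Delta array: [0, 0, 0, -7, -7, -7, -7, -7]

Answer: [0, 0, 0, -7, -7, -7, -7, -7]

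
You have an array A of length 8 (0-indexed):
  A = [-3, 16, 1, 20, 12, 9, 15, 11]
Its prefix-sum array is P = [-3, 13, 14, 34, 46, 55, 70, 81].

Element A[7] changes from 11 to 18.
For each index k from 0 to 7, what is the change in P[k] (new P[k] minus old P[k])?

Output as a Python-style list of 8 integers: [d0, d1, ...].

Element change: A[7] 11 -> 18, delta = 7
For k < 7: P[k] unchanged, delta_P[k] = 0
For k >= 7: P[k] shifts by exactly 7
Delta array: [0, 0, 0, 0, 0, 0, 0, 7]

Answer: [0, 0, 0, 0, 0, 0, 0, 7]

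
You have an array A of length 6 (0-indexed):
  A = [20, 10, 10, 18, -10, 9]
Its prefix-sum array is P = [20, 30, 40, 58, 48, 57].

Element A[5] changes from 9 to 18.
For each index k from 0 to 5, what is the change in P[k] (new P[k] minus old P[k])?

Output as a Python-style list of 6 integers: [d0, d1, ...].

Answer: [0, 0, 0, 0, 0, 9]

Derivation:
Element change: A[5] 9 -> 18, delta = 9
For k < 5: P[k] unchanged, delta_P[k] = 0
For k >= 5: P[k] shifts by exactly 9
Delta array: [0, 0, 0, 0, 0, 9]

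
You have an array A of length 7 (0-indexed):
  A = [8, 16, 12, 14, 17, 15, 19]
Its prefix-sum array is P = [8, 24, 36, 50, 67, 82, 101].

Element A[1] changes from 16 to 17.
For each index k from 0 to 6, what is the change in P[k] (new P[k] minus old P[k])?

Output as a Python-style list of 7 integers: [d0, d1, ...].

Answer: [0, 1, 1, 1, 1, 1, 1]

Derivation:
Element change: A[1] 16 -> 17, delta = 1
For k < 1: P[k] unchanged, delta_P[k] = 0
For k >= 1: P[k] shifts by exactly 1
Delta array: [0, 1, 1, 1, 1, 1, 1]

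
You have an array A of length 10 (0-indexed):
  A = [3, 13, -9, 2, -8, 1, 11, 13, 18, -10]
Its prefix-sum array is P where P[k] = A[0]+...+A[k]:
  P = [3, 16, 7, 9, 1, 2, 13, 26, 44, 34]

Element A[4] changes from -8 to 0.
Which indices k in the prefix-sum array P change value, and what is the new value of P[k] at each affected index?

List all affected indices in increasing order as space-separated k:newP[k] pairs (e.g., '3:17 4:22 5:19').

Answer: 4:9 5:10 6:21 7:34 8:52 9:42

Derivation:
P[k] = A[0] + ... + A[k]
P[k] includes A[4] iff k >= 4
Affected indices: 4, 5, ..., 9; delta = 8
  P[4]: 1 + 8 = 9
  P[5]: 2 + 8 = 10
  P[6]: 13 + 8 = 21
  P[7]: 26 + 8 = 34
  P[8]: 44 + 8 = 52
  P[9]: 34 + 8 = 42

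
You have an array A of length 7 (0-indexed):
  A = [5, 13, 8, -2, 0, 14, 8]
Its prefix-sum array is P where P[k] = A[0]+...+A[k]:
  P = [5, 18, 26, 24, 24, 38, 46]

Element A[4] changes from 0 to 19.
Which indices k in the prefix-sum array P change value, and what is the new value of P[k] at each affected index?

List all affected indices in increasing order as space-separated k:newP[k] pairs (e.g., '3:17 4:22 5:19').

Answer: 4:43 5:57 6:65

Derivation:
P[k] = A[0] + ... + A[k]
P[k] includes A[4] iff k >= 4
Affected indices: 4, 5, ..., 6; delta = 19
  P[4]: 24 + 19 = 43
  P[5]: 38 + 19 = 57
  P[6]: 46 + 19 = 65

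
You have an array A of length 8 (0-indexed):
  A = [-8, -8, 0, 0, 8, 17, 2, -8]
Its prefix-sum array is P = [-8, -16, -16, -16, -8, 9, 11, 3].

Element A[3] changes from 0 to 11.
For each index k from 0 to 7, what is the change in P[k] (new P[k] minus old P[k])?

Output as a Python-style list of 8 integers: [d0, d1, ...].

Answer: [0, 0, 0, 11, 11, 11, 11, 11]

Derivation:
Element change: A[3] 0 -> 11, delta = 11
For k < 3: P[k] unchanged, delta_P[k] = 0
For k >= 3: P[k] shifts by exactly 11
Delta array: [0, 0, 0, 11, 11, 11, 11, 11]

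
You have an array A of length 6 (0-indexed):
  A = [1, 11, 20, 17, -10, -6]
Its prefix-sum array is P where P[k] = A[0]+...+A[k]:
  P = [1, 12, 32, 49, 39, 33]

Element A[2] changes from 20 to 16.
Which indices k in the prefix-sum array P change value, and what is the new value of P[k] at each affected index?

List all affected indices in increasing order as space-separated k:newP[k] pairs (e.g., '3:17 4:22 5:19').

P[k] = A[0] + ... + A[k]
P[k] includes A[2] iff k >= 2
Affected indices: 2, 3, ..., 5; delta = -4
  P[2]: 32 + -4 = 28
  P[3]: 49 + -4 = 45
  P[4]: 39 + -4 = 35
  P[5]: 33 + -4 = 29

Answer: 2:28 3:45 4:35 5:29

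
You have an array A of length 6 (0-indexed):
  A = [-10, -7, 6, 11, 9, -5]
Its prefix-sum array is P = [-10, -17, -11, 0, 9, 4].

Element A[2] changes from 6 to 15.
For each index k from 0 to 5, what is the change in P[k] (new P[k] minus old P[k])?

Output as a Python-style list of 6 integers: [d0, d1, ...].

Answer: [0, 0, 9, 9, 9, 9]

Derivation:
Element change: A[2] 6 -> 15, delta = 9
For k < 2: P[k] unchanged, delta_P[k] = 0
For k >= 2: P[k] shifts by exactly 9
Delta array: [0, 0, 9, 9, 9, 9]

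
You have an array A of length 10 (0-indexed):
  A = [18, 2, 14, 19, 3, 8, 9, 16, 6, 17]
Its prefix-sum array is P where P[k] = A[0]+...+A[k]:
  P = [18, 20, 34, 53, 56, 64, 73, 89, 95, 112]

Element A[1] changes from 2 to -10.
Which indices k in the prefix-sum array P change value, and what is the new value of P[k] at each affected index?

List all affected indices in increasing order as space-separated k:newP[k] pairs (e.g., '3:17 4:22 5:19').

P[k] = A[0] + ... + A[k]
P[k] includes A[1] iff k >= 1
Affected indices: 1, 2, ..., 9; delta = -12
  P[1]: 20 + -12 = 8
  P[2]: 34 + -12 = 22
  P[3]: 53 + -12 = 41
  P[4]: 56 + -12 = 44
  P[5]: 64 + -12 = 52
  P[6]: 73 + -12 = 61
  P[7]: 89 + -12 = 77
  P[8]: 95 + -12 = 83
  P[9]: 112 + -12 = 100

Answer: 1:8 2:22 3:41 4:44 5:52 6:61 7:77 8:83 9:100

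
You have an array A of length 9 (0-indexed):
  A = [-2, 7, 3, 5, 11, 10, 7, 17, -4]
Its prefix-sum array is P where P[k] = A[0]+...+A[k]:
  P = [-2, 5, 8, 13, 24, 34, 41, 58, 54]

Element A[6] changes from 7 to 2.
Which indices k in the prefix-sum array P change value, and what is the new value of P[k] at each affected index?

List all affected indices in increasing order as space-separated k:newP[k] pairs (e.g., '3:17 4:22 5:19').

Answer: 6:36 7:53 8:49

Derivation:
P[k] = A[0] + ... + A[k]
P[k] includes A[6] iff k >= 6
Affected indices: 6, 7, ..., 8; delta = -5
  P[6]: 41 + -5 = 36
  P[7]: 58 + -5 = 53
  P[8]: 54 + -5 = 49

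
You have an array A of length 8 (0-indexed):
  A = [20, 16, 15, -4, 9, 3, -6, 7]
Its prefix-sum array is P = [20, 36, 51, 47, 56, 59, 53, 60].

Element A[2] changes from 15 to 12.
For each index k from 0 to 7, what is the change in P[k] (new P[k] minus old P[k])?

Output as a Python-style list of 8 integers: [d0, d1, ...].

Element change: A[2] 15 -> 12, delta = -3
For k < 2: P[k] unchanged, delta_P[k] = 0
For k >= 2: P[k] shifts by exactly -3
Delta array: [0, 0, -3, -3, -3, -3, -3, -3]

Answer: [0, 0, -3, -3, -3, -3, -3, -3]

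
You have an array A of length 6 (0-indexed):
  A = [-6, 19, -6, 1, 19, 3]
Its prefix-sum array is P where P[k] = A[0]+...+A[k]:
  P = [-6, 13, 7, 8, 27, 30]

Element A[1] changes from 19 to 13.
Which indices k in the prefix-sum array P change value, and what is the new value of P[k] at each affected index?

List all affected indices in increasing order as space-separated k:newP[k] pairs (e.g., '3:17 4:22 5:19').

P[k] = A[0] + ... + A[k]
P[k] includes A[1] iff k >= 1
Affected indices: 1, 2, ..., 5; delta = -6
  P[1]: 13 + -6 = 7
  P[2]: 7 + -6 = 1
  P[3]: 8 + -6 = 2
  P[4]: 27 + -6 = 21
  P[5]: 30 + -6 = 24

Answer: 1:7 2:1 3:2 4:21 5:24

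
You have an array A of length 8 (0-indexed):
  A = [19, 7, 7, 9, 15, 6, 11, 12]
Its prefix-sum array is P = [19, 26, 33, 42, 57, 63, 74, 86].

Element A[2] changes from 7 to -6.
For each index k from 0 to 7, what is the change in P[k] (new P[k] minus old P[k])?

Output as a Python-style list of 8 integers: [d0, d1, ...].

Answer: [0, 0, -13, -13, -13, -13, -13, -13]

Derivation:
Element change: A[2] 7 -> -6, delta = -13
For k < 2: P[k] unchanged, delta_P[k] = 0
For k >= 2: P[k] shifts by exactly -13
Delta array: [0, 0, -13, -13, -13, -13, -13, -13]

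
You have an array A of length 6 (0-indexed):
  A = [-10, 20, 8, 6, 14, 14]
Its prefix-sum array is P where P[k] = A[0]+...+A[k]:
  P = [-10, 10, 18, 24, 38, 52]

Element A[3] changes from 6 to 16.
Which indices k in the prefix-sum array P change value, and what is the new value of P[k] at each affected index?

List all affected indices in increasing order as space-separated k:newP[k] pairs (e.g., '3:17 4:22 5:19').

P[k] = A[0] + ... + A[k]
P[k] includes A[3] iff k >= 3
Affected indices: 3, 4, ..., 5; delta = 10
  P[3]: 24 + 10 = 34
  P[4]: 38 + 10 = 48
  P[5]: 52 + 10 = 62

Answer: 3:34 4:48 5:62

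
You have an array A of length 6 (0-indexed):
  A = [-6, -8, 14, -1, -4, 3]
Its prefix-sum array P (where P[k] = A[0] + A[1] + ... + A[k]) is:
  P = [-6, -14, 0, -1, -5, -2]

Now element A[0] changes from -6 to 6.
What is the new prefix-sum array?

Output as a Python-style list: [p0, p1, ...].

Change: A[0] -6 -> 6, delta = 12
P[k] for k < 0: unchanged (A[0] not included)
P[k] for k >= 0: shift by delta = 12
  P[0] = -6 + 12 = 6
  P[1] = -14 + 12 = -2
  P[2] = 0 + 12 = 12
  P[3] = -1 + 12 = 11
  P[4] = -5 + 12 = 7
  P[5] = -2 + 12 = 10

Answer: [6, -2, 12, 11, 7, 10]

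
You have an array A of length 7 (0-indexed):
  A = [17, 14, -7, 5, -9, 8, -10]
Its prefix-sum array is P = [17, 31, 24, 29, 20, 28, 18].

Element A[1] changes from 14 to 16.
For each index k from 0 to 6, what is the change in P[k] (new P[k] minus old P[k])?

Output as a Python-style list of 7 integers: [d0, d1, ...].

Element change: A[1] 14 -> 16, delta = 2
For k < 1: P[k] unchanged, delta_P[k] = 0
For k >= 1: P[k] shifts by exactly 2
Delta array: [0, 2, 2, 2, 2, 2, 2]

Answer: [0, 2, 2, 2, 2, 2, 2]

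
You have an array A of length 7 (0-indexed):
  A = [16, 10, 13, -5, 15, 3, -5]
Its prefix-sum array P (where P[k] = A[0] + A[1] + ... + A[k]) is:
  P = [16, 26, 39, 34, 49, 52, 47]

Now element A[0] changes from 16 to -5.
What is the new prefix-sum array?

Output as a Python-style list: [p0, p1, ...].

Change: A[0] 16 -> -5, delta = -21
P[k] for k < 0: unchanged (A[0] not included)
P[k] for k >= 0: shift by delta = -21
  P[0] = 16 + -21 = -5
  P[1] = 26 + -21 = 5
  P[2] = 39 + -21 = 18
  P[3] = 34 + -21 = 13
  P[4] = 49 + -21 = 28
  P[5] = 52 + -21 = 31
  P[6] = 47 + -21 = 26

Answer: [-5, 5, 18, 13, 28, 31, 26]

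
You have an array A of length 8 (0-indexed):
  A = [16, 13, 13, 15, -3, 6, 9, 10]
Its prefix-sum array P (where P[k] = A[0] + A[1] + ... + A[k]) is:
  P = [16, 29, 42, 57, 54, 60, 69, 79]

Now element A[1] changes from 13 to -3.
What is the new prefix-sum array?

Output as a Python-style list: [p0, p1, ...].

Change: A[1] 13 -> -3, delta = -16
P[k] for k < 1: unchanged (A[1] not included)
P[k] for k >= 1: shift by delta = -16
  P[0] = 16 + 0 = 16
  P[1] = 29 + -16 = 13
  P[2] = 42 + -16 = 26
  P[3] = 57 + -16 = 41
  P[4] = 54 + -16 = 38
  P[5] = 60 + -16 = 44
  P[6] = 69 + -16 = 53
  P[7] = 79 + -16 = 63

Answer: [16, 13, 26, 41, 38, 44, 53, 63]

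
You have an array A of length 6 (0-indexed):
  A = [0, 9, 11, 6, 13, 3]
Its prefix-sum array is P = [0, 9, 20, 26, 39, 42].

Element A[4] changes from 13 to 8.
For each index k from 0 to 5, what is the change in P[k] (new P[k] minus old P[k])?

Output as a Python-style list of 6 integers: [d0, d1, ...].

Element change: A[4] 13 -> 8, delta = -5
For k < 4: P[k] unchanged, delta_P[k] = 0
For k >= 4: P[k] shifts by exactly -5
Delta array: [0, 0, 0, 0, -5, -5]

Answer: [0, 0, 0, 0, -5, -5]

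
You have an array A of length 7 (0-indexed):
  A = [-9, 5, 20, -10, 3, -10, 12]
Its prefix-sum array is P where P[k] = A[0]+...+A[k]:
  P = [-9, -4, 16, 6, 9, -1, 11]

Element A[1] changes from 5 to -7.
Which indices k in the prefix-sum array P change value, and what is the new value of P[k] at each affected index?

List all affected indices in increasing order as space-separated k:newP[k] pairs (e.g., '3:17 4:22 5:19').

P[k] = A[0] + ... + A[k]
P[k] includes A[1] iff k >= 1
Affected indices: 1, 2, ..., 6; delta = -12
  P[1]: -4 + -12 = -16
  P[2]: 16 + -12 = 4
  P[3]: 6 + -12 = -6
  P[4]: 9 + -12 = -3
  P[5]: -1 + -12 = -13
  P[6]: 11 + -12 = -1

Answer: 1:-16 2:4 3:-6 4:-3 5:-13 6:-1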